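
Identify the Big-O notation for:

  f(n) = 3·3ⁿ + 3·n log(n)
O(3ⁿ)

The dominant term in 3·3ⁿ + 3·n log(n) is 3·3ⁿ, which is Θ(3ⁿ).
Lower-order terms (3·n log(n)) are asymptotically negligible.
Constants are absorbed, so the tightest bound is O(3ⁿ).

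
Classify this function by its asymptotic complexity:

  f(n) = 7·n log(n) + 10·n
O(n log n)

The dominant term in 7·n log(n) + 10·n is 7·n log(n), which is Θ(n log n).
Lower-order terms (10·n) are asymptotically negligible.
Constants are absorbed, so the tightest bound is O(n log n).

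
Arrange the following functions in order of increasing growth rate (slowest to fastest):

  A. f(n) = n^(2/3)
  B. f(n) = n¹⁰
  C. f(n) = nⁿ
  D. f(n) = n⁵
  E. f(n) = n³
A < E < D < B < C

Comparing growth rates:
A = n^(2/3) is O(n^(2/3))
E = n³ is O(n³)
D = n⁵ is O(n⁵)
B = n¹⁰ is O(n¹⁰)
C = nⁿ is O(nⁿ)

Therefore, the order from slowest to fastest is: A < E < D < B < C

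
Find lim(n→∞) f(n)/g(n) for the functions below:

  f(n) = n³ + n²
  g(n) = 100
∞

Since n³ + n² (O(n³)) grows faster than 100 (O(1)),
the ratio f(n)/g(n) → ∞ as n → ∞.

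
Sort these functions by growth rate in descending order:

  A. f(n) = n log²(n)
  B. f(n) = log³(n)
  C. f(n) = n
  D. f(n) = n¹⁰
D > A > C > B

Comparing growth rates:
D = n¹⁰ is O(n¹⁰)
A = n log²(n) is O(n log² n)
C = n is O(n)
B = log³(n) is O(log³ n)

Therefore, the order from fastest to slowest is: D > A > C > B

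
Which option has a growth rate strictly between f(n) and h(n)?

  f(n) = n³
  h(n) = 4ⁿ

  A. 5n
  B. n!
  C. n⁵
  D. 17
C

We need g(n) with n³ = o(g(n)) and g(n) = o(4ⁿ), i.e. O(n³) ≺ g ≺ O(4ⁿ).
Check each option:
  A. 5n — O(n) does not grow strictly faster than f(n)
  B. n! — O(n!) does not grow strictly slower than h(n)
  C. n⁵ — O(n⁵) is strictly between O(n³) and O(4ⁿ) ✓
  D. 17 — O(1) does not grow strictly faster than f(n)

Only option C (n⁵) lies strictly between.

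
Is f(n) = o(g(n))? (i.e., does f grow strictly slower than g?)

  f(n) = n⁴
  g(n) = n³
False

f(n) = n⁴ is O(n⁴), and g(n) = n³ is O(n³).
Since O(n⁴) grows faster than or equal to O(n³), f(n) = o(g(n)) is false.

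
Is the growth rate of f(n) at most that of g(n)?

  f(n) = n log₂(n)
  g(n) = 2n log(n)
True

f(n) = n log₂(n) and g(n) = 2n log(n) are both O(n log n).
Big-O permits equal growth rates (f ≤ c·g for some c), so f(n) = O(g(n)) is true.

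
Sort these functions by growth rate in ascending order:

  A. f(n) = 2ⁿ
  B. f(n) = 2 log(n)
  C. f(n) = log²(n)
B < C < A

Comparing growth rates:
B = 2 log(n) is O(log n)
C = log²(n) is O(log² n)
A = 2ⁿ is O(2ⁿ)

Therefore, the order from slowest to fastest is: B < C < A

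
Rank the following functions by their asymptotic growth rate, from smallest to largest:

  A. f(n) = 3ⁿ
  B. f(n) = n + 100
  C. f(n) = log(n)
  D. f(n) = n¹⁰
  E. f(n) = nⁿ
C < B < D < A < E

Comparing growth rates:
C = log(n) is O(log n)
B = n + 100 is O(n)
D = n¹⁰ is O(n¹⁰)
A = 3ⁿ is O(3ⁿ)
E = nⁿ is O(nⁿ)

Therefore, the order from slowest to fastest is: C < B < D < A < E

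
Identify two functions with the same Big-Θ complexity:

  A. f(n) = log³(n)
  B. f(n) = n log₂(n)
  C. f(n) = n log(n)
B and C

Examining each function:
  A. log³(n) is O(log³ n)
  B. n log₂(n) is O(n log n)
  C. n log(n) is O(n log n)

Functions B and C both have the same complexity class.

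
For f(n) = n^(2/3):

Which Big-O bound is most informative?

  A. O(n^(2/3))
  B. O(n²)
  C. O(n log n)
A

f(n) = n^(2/3) is O(n^(2/3)).
All listed options are valid Big-O bounds (upper bounds),
but O(n^(2/3)) is the tightest (smallest valid bound).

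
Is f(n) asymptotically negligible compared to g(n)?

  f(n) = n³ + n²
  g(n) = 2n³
False

f(n) = n³ + n² is O(n³), and g(n) = 2n³ is O(n³).
Since they have the same growth rate, f(n) = o(g(n)) is false.
(f = o(g) requires f to grow strictly slower, not equal.)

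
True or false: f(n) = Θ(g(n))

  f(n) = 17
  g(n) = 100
True

f(n) = 17 and g(n) = 100 are both O(1).
Since they have the same asymptotic growth rate, f(n) = Θ(g(n)) is true.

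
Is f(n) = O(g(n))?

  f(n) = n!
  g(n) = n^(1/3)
False

f(n) = n! is O(n!), and g(n) = n^(1/3) is O(n^(1/3)).
Since O(n!) grows faster than O(n^(1/3)), f(n) = O(g(n)) is false.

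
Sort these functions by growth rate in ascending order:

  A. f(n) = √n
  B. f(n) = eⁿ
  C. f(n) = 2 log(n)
C < A < B

Comparing growth rates:
C = 2 log(n) is O(log n)
A = √n is O(√n)
B = eⁿ is O(eⁿ)

Therefore, the order from slowest to fastest is: C < A < B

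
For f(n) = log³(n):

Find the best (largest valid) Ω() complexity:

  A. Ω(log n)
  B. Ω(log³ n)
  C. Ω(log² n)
B

f(n) = log³(n) is Ω(log³ n).
All listed options are valid Big-Ω bounds (lower bounds),
but Ω(log³ n) is the tightest (largest valid bound).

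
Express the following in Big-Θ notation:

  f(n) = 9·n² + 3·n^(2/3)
Θ(n²)

Order the terms by growth rate: 3·n^(2/3) ≺ 9·n².
The fastest-growing term 9·n² dominates as n → ∞; dropping its constant factor gives Θ(n²).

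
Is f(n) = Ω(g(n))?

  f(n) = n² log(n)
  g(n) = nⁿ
False

f(n) = n² log(n) is O(n² log n), and g(n) = nⁿ is O(nⁿ).
Since O(n² log n) grows slower than O(nⁿ), f(n) = Ω(g(n)) is false.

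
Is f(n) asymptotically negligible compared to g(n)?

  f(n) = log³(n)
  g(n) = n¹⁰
True

f(n) = log³(n) is O(log³ n), and g(n) = n¹⁰ is O(n¹⁰).
Since O(log³ n) grows strictly slower than O(n¹⁰), f(n) = o(g(n)) is true.
This means lim(n→∞) f(n)/g(n) = 0.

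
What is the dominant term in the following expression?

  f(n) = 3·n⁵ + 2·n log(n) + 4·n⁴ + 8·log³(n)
3·n⁵

Looking at each term:
  - 3·n⁵ is O(n⁵)
  - 2·n log(n) is O(n log n)
  - 4·n⁴ is O(n⁴)
  - 8·log³(n) is O(log³ n)

The term 3·n⁵ (O(n⁵)) grows fastest and dominates all others.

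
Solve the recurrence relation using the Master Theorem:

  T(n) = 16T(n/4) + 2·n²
Θ(n² log n)

Master Theorem: a = 16, b = 4, f(n) = 2·n².
Compute the critical exponent d = log₄(16) = 2.
Compare f(n) = Θ(n²) against n^d:
  k = 2 = d, so f(n) = Θ(n^d) — Case 2.
  Work is balanced across levels: T(n) = Θ(n^d log n) = Θ(n² log n).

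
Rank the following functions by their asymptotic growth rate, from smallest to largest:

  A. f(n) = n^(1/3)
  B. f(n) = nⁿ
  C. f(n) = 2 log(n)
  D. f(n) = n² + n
C < A < D < B

Comparing growth rates:
C = 2 log(n) is O(log n)
A = n^(1/3) is O(n^(1/3))
D = n² + n is O(n²)
B = nⁿ is O(nⁿ)

Therefore, the order from slowest to fastest is: C < A < D < B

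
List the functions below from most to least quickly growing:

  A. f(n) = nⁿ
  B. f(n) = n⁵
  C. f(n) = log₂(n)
A > B > C

Comparing growth rates:
A = nⁿ is O(nⁿ)
B = n⁵ is O(n⁵)
C = log₂(n) is O(log n)

Therefore, the order from fastest to slowest is: A > B > C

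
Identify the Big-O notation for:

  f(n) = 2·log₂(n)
O(log n)

The dominant term in 2·log₂(n) is 2·log₂(n), which is Θ(log n).
Constants are absorbed, so the tightest bound is O(log n).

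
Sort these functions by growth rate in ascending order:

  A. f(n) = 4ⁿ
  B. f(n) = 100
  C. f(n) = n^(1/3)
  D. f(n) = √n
B < C < D < A

Comparing growth rates:
B = 100 is O(1)
C = n^(1/3) is O(n^(1/3))
D = √n is O(√n)
A = 4ⁿ is O(4ⁿ)

Therefore, the order from slowest to fastest is: B < C < D < A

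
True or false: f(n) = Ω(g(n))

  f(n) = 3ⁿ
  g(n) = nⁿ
False

f(n) = 3ⁿ is O(3ⁿ), and g(n) = nⁿ is O(nⁿ).
Since O(3ⁿ) grows slower than O(nⁿ), f(n) = Ω(g(n)) is false.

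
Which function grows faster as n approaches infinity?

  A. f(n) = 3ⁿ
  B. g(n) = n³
A

f(n) = 3ⁿ is O(3ⁿ), while g(n) = n³ is O(n³).
Since O(3ⁿ) grows faster than O(n³), f(n) dominates.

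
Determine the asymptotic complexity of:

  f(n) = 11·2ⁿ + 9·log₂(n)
O(2ⁿ)

The dominant term in 11·2ⁿ + 9·log₂(n) is 11·2ⁿ, which is Θ(2ⁿ).
Lower-order terms (9·log₂(n)) are asymptotically negligible.
Constants are absorbed, so the tightest bound is O(2ⁿ).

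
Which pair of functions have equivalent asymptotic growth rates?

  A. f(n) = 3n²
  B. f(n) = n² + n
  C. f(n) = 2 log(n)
A and B

Examining each function:
  A. 3n² is O(n²)
  B. n² + n is O(n²)
  C. 2 log(n) is O(log n)

Functions A and B both have the same complexity class.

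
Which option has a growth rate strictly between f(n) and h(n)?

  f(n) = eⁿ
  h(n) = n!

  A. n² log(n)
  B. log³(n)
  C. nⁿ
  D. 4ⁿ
D

We need g(n) with eⁿ = o(g(n)) and g(n) = o(n!), i.e. O(eⁿ) ≺ g ≺ O(n!).
Check each option:
  A. n² log(n) — O(n² log n) does not grow strictly faster than f(n)
  B. log³(n) — O(log³ n) does not grow strictly faster than f(n)
  C. nⁿ — O(nⁿ) does not grow strictly slower than h(n)
  D. 4ⁿ — O(4ⁿ) is strictly between O(eⁿ) and O(n!) ✓

Only option D (4ⁿ) lies strictly between.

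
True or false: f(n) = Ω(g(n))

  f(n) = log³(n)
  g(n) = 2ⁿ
False

f(n) = log³(n) is O(log³ n), and g(n) = 2ⁿ is O(2ⁿ).
Since O(log³ n) grows slower than O(2ⁿ), f(n) = Ω(g(n)) is false.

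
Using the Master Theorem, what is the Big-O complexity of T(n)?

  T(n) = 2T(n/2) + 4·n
Θ(n log n)

Master Theorem: a = 2, b = 2, f(n) = 4·n.
Compute the critical exponent d = log₂(2) = 1.
Compare f(n) = Θ(n) against n^d:
  k = 1 = d, so f(n) = Θ(n^d) — Case 2.
  Work is balanced across levels: T(n) = Θ(n^d log n) = Θ(n log n).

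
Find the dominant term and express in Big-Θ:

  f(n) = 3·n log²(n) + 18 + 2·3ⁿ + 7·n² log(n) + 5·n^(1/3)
Θ(3ⁿ)

Order the terms by growth rate: 18 ≺ 5·n^(1/3) ≺ 3·n log²(n) ≺ 7·n² log(n) ≺ 2·3ⁿ.
The fastest-growing term 2·3ⁿ dominates as n → ∞; dropping its constant factor gives Θ(3ⁿ).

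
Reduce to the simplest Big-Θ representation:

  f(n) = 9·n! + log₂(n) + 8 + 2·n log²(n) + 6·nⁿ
Θ(nⁿ)

Order the terms by growth rate: 8 ≺ log₂(n) ≺ 2·n log²(n) ≺ 9·n! ≺ 6·nⁿ.
The fastest-growing term 6·nⁿ dominates as n → ∞; dropping its constant factor gives Θ(nⁿ).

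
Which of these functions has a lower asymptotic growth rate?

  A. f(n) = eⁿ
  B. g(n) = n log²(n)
B

f(n) = eⁿ is O(eⁿ), while g(n) = n log²(n) is O(n log² n).
Since O(n log² n) grows slower than O(eⁿ), g(n) is dominated.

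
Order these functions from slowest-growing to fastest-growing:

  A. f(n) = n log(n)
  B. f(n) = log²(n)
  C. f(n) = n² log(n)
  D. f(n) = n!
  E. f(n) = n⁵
B < A < C < E < D

Comparing growth rates:
B = log²(n) is O(log² n)
A = n log(n) is O(n log n)
C = n² log(n) is O(n² log n)
E = n⁵ is O(n⁵)
D = n! is O(n!)

Therefore, the order from slowest to fastest is: B < A < C < E < D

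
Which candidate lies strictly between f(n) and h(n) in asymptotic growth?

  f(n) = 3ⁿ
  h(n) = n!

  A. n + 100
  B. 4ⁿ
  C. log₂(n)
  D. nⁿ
B

We need g(n) with 3ⁿ = o(g(n)) and g(n) = o(n!), i.e. O(3ⁿ) ≺ g ≺ O(n!).
Check each option:
  A. n + 100 — O(n) does not grow strictly faster than f(n)
  B. 4ⁿ — O(4ⁿ) is strictly between O(3ⁿ) and O(n!) ✓
  C. log₂(n) — O(log n) does not grow strictly faster than f(n)
  D. nⁿ — O(nⁿ) does not grow strictly slower than h(n)

Only option B (4ⁿ) lies strictly between.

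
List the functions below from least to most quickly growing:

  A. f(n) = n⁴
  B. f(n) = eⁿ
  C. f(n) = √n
C < A < B

Comparing growth rates:
C = √n is O(√n)
A = n⁴ is O(n⁴)
B = eⁿ is O(eⁿ)

Therefore, the order from slowest to fastest is: C < A < B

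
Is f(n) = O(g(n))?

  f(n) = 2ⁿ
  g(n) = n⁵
False

f(n) = 2ⁿ is O(2ⁿ), and g(n) = n⁵ is O(n⁵).
Since O(2ⁿ) grows faster than O(n⁵), f(n) = O(g(n)) is false.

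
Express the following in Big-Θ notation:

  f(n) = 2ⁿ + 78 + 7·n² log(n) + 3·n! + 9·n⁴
Θ(n!)

Order the terms by growth rate: 78 ≺ 7·n² log(n) ≺ 9·n⁴ ≺ 2ⁿ ≺ 3·n!.
The fastest-growing term 3·n! dominates as n → ∞; dropping its constant factor gives Θ(n!).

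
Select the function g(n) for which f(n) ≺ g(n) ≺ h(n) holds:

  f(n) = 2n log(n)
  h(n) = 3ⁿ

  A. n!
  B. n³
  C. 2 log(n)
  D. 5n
B

We need g(n) with 2n log(n) = o(g(n)) and g(n) = o(3ⁿ), i.e. O(n log n) ≺ g ≺ O(3ⁿ).
Check each option:
  A. n! — O(n!) does not grow strictly slower than h(n)
  B. n³ — O(n³) is strictly between O(n log n) and O(3ⁿ) ✓
  C. 2 log(n) — O(log n) does not grow strictly faster than f(n)
  D. 5n — O(n) does not grow strictly faster than f(n)

Only option B (n³) lies strictly between.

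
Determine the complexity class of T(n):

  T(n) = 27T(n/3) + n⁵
Θ(n⁵)

Master Theorem: a = 27, b = 3, f(n) = n⁵.
Compute the critical exponent d = log₃(27) = 3.
Compare f(n) = Θ(n⁵) against n^d:
  k = 5 > d = 3, so f(n) = Ω(n^(d+ε)) — Case 3.
  Regularity: a·(n/b)^5/n^5 = a/b^5 = 27/243 < 1 ✓.
  The top-level work dominates: T(n) = Θ(f(n)) = Θ(n⁵).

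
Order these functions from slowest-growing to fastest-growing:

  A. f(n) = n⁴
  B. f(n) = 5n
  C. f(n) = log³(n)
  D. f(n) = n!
C < B < A < D

Comparing growth rates:
C = log³(n) is O(log³ n)
B = 5n is O(n)
A = n⁴ is O(n⁴)
D = n! is O(n!)

Therefore, the order from slowest to fastest is: C < B < A < D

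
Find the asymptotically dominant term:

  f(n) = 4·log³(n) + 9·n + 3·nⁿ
3·nⁿ

Looking at each term:
  - 4·log³(n) is O(log³ n)
  - 9·n is O(n)
  - 3·nⁿ is O(nⁿ)

The term 3·nⁿ (O(nⁿ)) grows fastest and dominates all others.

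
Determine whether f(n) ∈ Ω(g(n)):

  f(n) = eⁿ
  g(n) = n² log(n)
True

f(n) = eⁿ is O(eⁿ), and g(n) = n² log(n) is O(n² log n).
Since O(eⁿ) grows at least as fast as O(n² log n), f(n) = Ω(g(n)) is true.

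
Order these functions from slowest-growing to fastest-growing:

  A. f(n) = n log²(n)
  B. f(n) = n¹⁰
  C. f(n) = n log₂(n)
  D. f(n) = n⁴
C < A < D < B

Comparing growth rates:
C = n log₂(n) is O(n log n)
A = n log²(n) is O(n log² n)
D = n⁴ is O(n⁴)
B = n¹⁰ is O(n¹⁰)

Therefore, the order from slowest to fastest is: C < A < D < B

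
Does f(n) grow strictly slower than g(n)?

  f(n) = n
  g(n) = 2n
False

f(n) = n is O(n), and g(n) = 2n is O(n).
Since they have the same growth rate, f(n) = o(g(n)) is false.
(f = o(g) requires f to grow strictly slower, not equal.)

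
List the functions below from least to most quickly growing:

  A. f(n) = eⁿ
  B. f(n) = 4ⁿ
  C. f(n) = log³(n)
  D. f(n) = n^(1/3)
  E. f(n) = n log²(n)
C < D < E < A < B

Comparing growth rates:
C = log³(n) is O(log³ n)
D = n^(1/3) is O(n^(1/3))
E = n log²(n) is O(n log² n)
A = eⁿ is O(eⁿ)
B = 4ⁿ is O(4ⁿ)

Therefore, the order from slowest to fastest is: C < D < E < A < B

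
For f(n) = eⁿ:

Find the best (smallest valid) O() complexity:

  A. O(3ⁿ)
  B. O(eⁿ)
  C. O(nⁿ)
B

f(n) = eⁿ is O(eⁿ).
All listed options are valid Big-O bounds (upper bounds),
but O(eⁿ) is the tightest (smallest valid bound).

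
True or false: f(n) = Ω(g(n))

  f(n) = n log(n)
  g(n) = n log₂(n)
True

f(n) = n log(n) and g(n) = n log₂(n) are both O(n log n).
Big-Ω permits equal growth rates (f ≥ c·g for some c > 0), so f(n) = Ω(g(n)) is true.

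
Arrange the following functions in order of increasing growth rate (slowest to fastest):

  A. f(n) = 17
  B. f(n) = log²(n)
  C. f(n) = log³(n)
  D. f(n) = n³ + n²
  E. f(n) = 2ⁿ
A < B < C < D < E

Comparing growth rates:
A = 17 is O(1)
B = log²(n) is O(log² n)
C = log³(n) is O(log³ n)
D = n³ + n² is O(n³)
E = 2ⁿ is O(2ⁿ)

Therefore, the order from slowest to fastest is: A < B < C < D < E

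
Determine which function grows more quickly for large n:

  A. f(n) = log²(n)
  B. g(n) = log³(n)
B

f(n) = log²(n) is O(log² n), while g(n) = log³(n) is O(log³ n).
Since O(log³ n) grows faster than O(log² n), g(n) dominates.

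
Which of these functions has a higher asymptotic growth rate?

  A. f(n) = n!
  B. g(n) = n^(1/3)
A

f(n) = n! is O(n!), while g(n) = n^(1/3) is O(n^(1/3)).
Since O(n!) grows faster than O(n^(1/3)), f(n) dominates.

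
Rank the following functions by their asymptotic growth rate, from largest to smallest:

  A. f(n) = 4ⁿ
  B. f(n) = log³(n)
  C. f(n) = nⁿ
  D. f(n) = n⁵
C > A > D > B

Comparing growth rates:
C = nⁿ is O(nⁿ)
A = 4ⁿ is O(4ⁿ)
D = n⁵ is O(n⁵)
B = log³(n) is O(log³ n)

Therefore, the order from fastest to slowest is: C > A > D > B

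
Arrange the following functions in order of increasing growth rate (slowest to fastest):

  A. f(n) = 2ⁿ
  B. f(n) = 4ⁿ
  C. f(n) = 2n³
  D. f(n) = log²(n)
D < C < A < B

Comparing growth rates:
D = log²(n) is O(log² n)
C = 2n³ is O(n³)
A = 2ⁿ is O(2ⁿ)
B = 4ⁿ is O(4ⁿ)

Therefore, the order from slowest to fastest is: D < C < A < B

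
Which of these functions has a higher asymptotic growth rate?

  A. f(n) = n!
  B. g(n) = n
A

f(n) = n! is O(n!), while g(n) = n is O(n).
Since O(n!) grows faster than O(n), f(n) dominates.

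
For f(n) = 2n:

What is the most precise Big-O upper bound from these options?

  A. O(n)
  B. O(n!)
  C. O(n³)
A

f(n) = 2n is O(n).
All listed options are valid Big-O bounds (upper bounds),
but O(n) is the tightest (smallest valid bound).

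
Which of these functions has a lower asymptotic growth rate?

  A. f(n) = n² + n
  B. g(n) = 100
B

f(n) = n² + n is O(n²), while g(n) = 100 is O(1).
Since O(1) grows slower than O(n²), g(n) is dominated.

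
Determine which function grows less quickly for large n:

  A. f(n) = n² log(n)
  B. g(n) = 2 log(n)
B

f(n) = n² log(n) is O(n² log n), while g(n) = 2 log(n) is O(log n).
Since O(log n) grows slower than O(n² log n), g(n) is dominated.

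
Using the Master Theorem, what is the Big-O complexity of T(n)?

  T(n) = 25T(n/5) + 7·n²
Θ(n² log n)

Master Theorem: a = 25, b = 5, f(n) = 7·n².
Compute the critical exponent d = log₅(25) = 2.
Compare f(n) = Θ(n²) against n^d:
  k = 2 = d, so f(n) = Θ(n^d) — Case 2.
  Work is balanced across levels: T(n) = Θ(n^d log n) = Θ(n² log n).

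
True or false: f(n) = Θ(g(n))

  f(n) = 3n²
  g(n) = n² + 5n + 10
True

f(n) = 3n² and g(n) = n² + 5n + 10 are both O(n²).
Since they have the same asymptotic growth rate, f(n) = Θ(g(n)) is true.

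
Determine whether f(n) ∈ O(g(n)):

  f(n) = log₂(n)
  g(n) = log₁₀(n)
True

f(n) = log₂(n) and g(n) = log₁₀(n) are both O(log n).
Big-O permits equal growth rates (f ≤ c·g for some c), so f(n) = O(g(n)) is true.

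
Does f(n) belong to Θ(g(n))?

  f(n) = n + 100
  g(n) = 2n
True

f(n) = n + 100 and g(n) = 2n are both O(n).
Since they have the same asymptotic growth rate, f(n) = Θ(g(n)) is true.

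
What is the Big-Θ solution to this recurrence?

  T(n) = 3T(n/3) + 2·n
Θ(n log n)

Master Theorem: a = 3, b = 3, f(n) = 2·n.
Compute the critical exponent d = log₃(3) = 1.
Compare f(n) = Θ(n) against n^d:
  k = 1 = d, so f(n) = Θ(n^d) — Case 2.
  Work is balanced across levels: T(n) = Θ(n^d log n) = Θ(n log n).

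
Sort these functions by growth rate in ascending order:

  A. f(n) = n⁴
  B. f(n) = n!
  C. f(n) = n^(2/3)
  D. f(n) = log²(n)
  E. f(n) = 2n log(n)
D < C < E < A < B

Comparing growth rates:
D = log²(n) is O(log² n)
C = n^(2/3) is O(n^(2/3))
E = 2n log(n) is O(n log n)
A = n⁴ is O(n⁴)
B = n! is O(n!)

Therefore, the order from slowest to fastest is: D < C < E < A < B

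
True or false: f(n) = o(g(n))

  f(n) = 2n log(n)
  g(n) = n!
True

f(n) = 2n log(n) is O(n log n), and g(n) = n! is O(n!).
Since O(n log n) grows strictly slower than O(n!), f(n) = o(g(n)) is true.
This means lim(n→∞) f(n)/g(n) = 0.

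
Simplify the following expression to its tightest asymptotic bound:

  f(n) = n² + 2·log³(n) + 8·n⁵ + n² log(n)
Θ(n⁵)

Order the terms by growth rate: 2·log³(n) ≺ n² ≺ n² log(n) ≺ 8·n⁵.
The fastest-growing term 8·n⁵ dominates as n → ∞; dropping its constant factor gives Θ(n⁵).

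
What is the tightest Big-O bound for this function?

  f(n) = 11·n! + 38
O(n!)

The dominant term in 11·n! + 38 is 11·n!, which is Θ(n!).
Lower-order terms (38) are asymptotically negligible.
Constants are absorbed, so the tightest bound is O(n!).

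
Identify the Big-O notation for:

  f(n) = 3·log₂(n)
O(log n)

The dominant term in 3·log₂(n) is 3·log₂(n), which is Θ(log n).
Constants are absorbed, so the tightest bound is O(log n).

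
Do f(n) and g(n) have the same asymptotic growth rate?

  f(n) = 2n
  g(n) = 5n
True

f(n) = 2n and g(n) = 5n are both O(n).
Since they have the same asymptotic growth rate, f(n) = Θ(g(n)) is true.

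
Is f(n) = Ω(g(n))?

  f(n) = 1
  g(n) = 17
True

f(n) = 1 and g(n) = 17 are both O(1).
Big-Ω permits equal growth rates (f ≥ c·g for some c > 0), so f(n) = Ω(g(n)) is true.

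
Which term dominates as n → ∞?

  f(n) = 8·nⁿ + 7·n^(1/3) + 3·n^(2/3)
8·nⁿ

Looking at each term:
  - 8·nⁿ is O(nⁿ)
  - 7·n^(1/3) is O(n^(1/3))
  - 3·n^(2/3) is O(n^(2/3))

The term 8·nⁿ (O(nⁿ)) grows fastest and dominates all others.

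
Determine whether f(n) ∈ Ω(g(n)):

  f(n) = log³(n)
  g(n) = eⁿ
False

f(n) = log³(n) is O(log³ n), and g(n) = eⁿ is O(eⁿ).
Since O(log³ n) grows slower than O(eⁿ), f(n) = Ω(g(n)) is false.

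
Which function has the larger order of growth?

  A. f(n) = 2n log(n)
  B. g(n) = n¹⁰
B

f(n) = 2n log(n) is O(n log n), while g(n) = n¹⁰ is O(n¹⁰).
Since O(n¹⁰) grows faster than O(n log n), g(n) dominates.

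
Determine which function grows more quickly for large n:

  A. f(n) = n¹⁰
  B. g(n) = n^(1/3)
A

f(n) = n¹⁰ is O(n¹⁰), while g(n) = n^(1/3) is O(n^(1/3)).
Since O(n¹⁰) grows faster than O(n^(1/3)), f(n) dominates.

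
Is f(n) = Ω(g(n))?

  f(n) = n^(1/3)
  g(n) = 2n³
False

f(n) = n^(1/3) is O(n^(1/3)), and g(n) = 2n³ is O(n³).
Since O(n^(1/3)) grows slower than O(n³), f(n) = Ω(g(n)) is false.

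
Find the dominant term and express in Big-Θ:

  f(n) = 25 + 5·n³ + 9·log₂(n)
Θ(n³)

Order the terms by growth rate: 25 ≺ 9·log₂(n) ≺ 5·n³.
The fastest-growing term 5·n³ dominates as n → ∞; dropping its constant factor gives Θ(n³).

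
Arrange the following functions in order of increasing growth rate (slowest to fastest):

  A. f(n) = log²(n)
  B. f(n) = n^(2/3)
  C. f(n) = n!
A < B < C

Comparing growth rates:
A = log²(n) is O(log² n)
B = n^(2/3) is O(n^(2/3))
C = n! is O(n!)

Therefore, the order from slowest to fastest is: A < B < C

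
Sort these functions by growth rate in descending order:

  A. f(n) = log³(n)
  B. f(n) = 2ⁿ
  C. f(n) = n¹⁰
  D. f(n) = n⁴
B > C > D > A

Comparing growth rates:
B = 2ⁿ is O(2ⁿ)
C = n¹⁰ is O(n¹⁰)
D = n⁴ is O(n⁴)
A = log³(n) is O(log³ n)

Therefore, the order from fastest to slowest is: B > C > D > A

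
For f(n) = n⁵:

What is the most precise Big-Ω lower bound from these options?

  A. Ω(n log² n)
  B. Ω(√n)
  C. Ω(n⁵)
C

f(n) = n⁵ is Ω(n⁵).
All listed options are valid Big-Ω bounds (lower bounds),
but Ω(n⁵) is the tightest (largest valid bound).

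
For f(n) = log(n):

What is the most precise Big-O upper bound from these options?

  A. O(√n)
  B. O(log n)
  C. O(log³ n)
B

f(n) = log(n) is O(log n).
All listed options are valid Big-O bounds (upper bounds),
but O(log n) is the tightest (smallest valid bound).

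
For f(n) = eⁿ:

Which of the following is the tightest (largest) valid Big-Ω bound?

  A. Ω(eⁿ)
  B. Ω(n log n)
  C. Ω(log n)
A

f(n) = eⁿ is Ω(eⁿ).
All listed options are valid Big-Ω bounds (lower bounds),
but Ω(eⁿ) is the tightest (largest valid bound).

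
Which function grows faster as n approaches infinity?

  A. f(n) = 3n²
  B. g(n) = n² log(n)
B

f(n) = 3n² is O(n²), while g(n) = n² log(n) is O(n² log n).
Since O(n² log n) grows faster than O(n²), g(n) dominates.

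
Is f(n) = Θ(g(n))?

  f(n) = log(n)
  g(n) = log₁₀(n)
True

f(n) = log(n) and g(n) = log₁₀(n) are both O(log n).
Since they have the same asymptotic growth rate, f(n) = Θ(g(n)) is true.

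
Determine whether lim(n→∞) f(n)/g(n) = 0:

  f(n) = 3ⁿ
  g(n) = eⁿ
False

f(n) = 3ⁿ is O(3ⁿ), and g(n) = eⁿ is O(eⁿ).
Since O(3ⁿ) grows faster than or equal to O(eⁿ), f(n) = o(g(n)) is false.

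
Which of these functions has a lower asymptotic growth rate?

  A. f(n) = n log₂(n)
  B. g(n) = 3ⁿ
A

f(n) = n log₂(n) is O(n log n), while g(n) = 3ⁿ is O(3ⁿ).
Since O(n log n) grows slower than O(3ⁿ), f(n) is dominated.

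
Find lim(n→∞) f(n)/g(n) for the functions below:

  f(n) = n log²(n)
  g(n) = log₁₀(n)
∞

Since n log²(n) (O(n log² n)) grows faster than log₁₀(n) (O(log n)),
the ratio f(n)/g(n) → ∞ as n → ∞.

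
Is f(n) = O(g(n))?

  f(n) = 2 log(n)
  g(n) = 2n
True

f(n) = 2 log(n) is O(log n), and g(n) = 2n is O(n).
Since O(log n) ⊆ O(n) (f grows no faster than g), f(n) = O(g(n)) is true.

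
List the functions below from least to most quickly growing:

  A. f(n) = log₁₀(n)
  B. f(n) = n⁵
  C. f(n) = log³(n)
A < C < B

Comparing growth rates:
A = log₁₀(n) is O(log n)
C = log³(n) is O(log³ n)
B = n⁵ is O(n⁵)

Therefore, the order from slowest to fastest is: A < C < B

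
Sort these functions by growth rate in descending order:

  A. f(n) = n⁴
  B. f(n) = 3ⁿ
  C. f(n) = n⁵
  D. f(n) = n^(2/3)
B > C > A > D

Comparing growth rates:
B = 3ⁿ is O(3ⁿ)
C = n⁵ is O(n⁵)
A = n⁴ is O(n⁴)
D = n^(2/3) is O(n^(2/3))

Therefore, the order from fastest to slowest is: B > C > A > D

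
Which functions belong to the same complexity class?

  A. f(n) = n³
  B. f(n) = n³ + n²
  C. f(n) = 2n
A and B

Examining each function:
  A. n³ is O(n³)
  B. n³ + n² is O(n³)
  C. 2n is O(n)

Functions A and B both have the same complexity class.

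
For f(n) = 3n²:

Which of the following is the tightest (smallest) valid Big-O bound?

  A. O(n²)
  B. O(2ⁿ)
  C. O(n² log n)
A

f(n) = 3n² is O(n²).
All listed options are valid Big-O bounds (upper bounds),
but O(n²) is the tightest (smallest valid bound).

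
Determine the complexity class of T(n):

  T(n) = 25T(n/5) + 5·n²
Θ(n² log n)

Master Theorem: a = 25, b = 5, f(n) = 5·n².
Compute the critical exponent d = log₅(25) = 2.
Compare f(n) = Θ(n²) against n^d:
  k = 2 = d, so f(n) = Θ(n^d) — Case 2.
  Work is balanced across levels: T(n) = Θ(n^d log n) = Θ(n² log n).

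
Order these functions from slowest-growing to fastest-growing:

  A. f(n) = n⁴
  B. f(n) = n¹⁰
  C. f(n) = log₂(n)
C < A < B

Comparing growth rates:
C = log₂(n) is O(log n)
A = n⁴ is O(n⁴)
B = n¹⁰ is O(n¹⁰)

Therefore, the order from slowest to fastest is: C < A < B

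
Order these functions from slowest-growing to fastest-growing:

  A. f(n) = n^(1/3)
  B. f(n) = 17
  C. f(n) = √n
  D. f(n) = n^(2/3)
B < A < C < D

Comparing growth rates:
B = 17 is O(1)
A = n^(1/3) is O(n^(1/3))
C = √n is O(√n)
D = n^(2/3) is O(n^(2/3))

Therefore, the order from slowest to fastest is: B < A < C < D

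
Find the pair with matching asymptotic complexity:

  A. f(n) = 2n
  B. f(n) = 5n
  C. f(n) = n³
A and B

Examining each function:
  A. 2n is O(n)
  B. 5n is O(n)
  C. n³ is O(n³)

Functions A and B both have the same complexity class.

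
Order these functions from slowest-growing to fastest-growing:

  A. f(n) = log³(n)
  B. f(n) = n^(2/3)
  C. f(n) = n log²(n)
A < B < C

Comparing growth rates:
A = log³(n) is O(log³ n)
B = n^(2/3) is O(n^(2/3))
C = n log²(n) is O(n log² n)

Therefore, the order from slowest to fastest is: A < B < C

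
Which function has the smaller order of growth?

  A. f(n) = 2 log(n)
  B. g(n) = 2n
A

f(n) = 2 log(n) is O(log n), while g(n) = 2n is O(n).
Since O(log n) grows slower than O(n), f(n) is dominated.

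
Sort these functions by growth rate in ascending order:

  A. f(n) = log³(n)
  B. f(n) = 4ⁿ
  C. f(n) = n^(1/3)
A < C < B

Comparing growth rates:
A = log³(n) is O(log³ n)
C = n^(1/3) is O(n^(1/3))
B = 4ⁿ is O(4ⁿ)

Therefore, the order from slowest to fastest is: A < C < B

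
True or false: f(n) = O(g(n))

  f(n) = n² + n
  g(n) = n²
True

f(n) = n² + n and g(n) = n² are both O(n²).
Big-O permits equal growth rates (f ≤ c·g for some c), so f(n) = O(g(n)) is true.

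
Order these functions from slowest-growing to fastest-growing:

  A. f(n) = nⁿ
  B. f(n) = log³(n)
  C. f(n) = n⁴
B < C < A

Comparing growth rates:
B = log³(n) is O(log³ n)
C = n⁴ is O(n⁴)
A = nⁿ is O(nⁿ)

Therefore, the order from slowest to fastest is: B < C < A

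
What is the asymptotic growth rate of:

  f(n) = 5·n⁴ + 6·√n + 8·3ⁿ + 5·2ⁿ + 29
Θ(3ⁿ)

Order the terms by growth rate: 29 ≺ 6·√n ≺ 5·n⁴ ≺ 5·2ⁿ ≺ 8·3ⁿ.
The fastest-growing term 8·3ⁿ dominates as n → ∞; dropping its constant factor gives Θ(3ⁿ).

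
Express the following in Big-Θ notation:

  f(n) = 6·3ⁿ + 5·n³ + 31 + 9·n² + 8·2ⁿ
Θ(3ⁿ)

Order the terms by growth rate: 31 ≺ 9·n² ≺ 5·n³ ≺ 8·2ⁿ ≺ 6·3ⁿ.
The fastest-growing term 6·3ⁿ dominates as n → ∞; dropping its constant factor gives Θ(3ⁿ).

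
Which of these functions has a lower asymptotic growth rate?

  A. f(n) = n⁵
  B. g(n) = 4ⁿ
A

f(n) = n⁵ is O(n⁵), while g(n) = 4ⁿ is O(4ⁿ).
Since O(n⁵) grows slower than O(4ⁿ), f(n) is dominated.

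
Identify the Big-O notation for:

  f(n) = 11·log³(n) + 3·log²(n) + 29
O(log³ n)

The dominant term in 11·log³(n) + 3·log²(n) + 29 is 11·log³(n), which is Θ(log³ n).
Lower-order terms (3·log²(n), 29) are asymptotically negligible.
Constants are absorbed, so the tightest bound is O(log³ n).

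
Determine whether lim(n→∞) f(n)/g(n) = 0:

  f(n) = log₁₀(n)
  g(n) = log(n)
False

f(n) = log₁₀(n) is O(log n), and g(n) = log(n) is O(log n).
Since they have the same growth rate, f(n) = o(g(n)) is false.
(f = o(g) requires f to grow strictly slower, not equal.)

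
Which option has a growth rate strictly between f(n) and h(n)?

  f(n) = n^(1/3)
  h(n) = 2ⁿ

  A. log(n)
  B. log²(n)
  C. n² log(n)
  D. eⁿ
C

We need g(n) with n^(1/3) = o(g(n)) and g(n) = o(2ⁿ), i.e. O(n^(1/3)) ≺ g ≺ O(2ⁿ).
Check each option:
  A. log(n) — O(log n) does not grow strictly faster than f(n)
  B. log²(n) — O(log² n) does not grow strictly faster than f(n)
  C. n² log(n) — O(n² log n) is strictly between O(n^(1/3)) and O(2ⁿ) ✓
  D. eⁿ — O(eⁿ) does not grow strictly slower than h(n)

Only option C (n² log(n)) lies strictly between.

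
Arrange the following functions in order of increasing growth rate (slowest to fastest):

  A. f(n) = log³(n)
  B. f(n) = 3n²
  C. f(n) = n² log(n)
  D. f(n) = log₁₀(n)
D < A < B < C

Comparing growth rates:
D = log₁₀(n) is O(log n)
A = log³(n) is O(log³ n)
B = 3n² is O(n²)
C = n² log(n) is O(n² log n)

Therefore, the order from slowest to fastest is: D < A < B < C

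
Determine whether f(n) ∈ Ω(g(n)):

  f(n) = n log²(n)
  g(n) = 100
True

f(n) = n log²(n) is O(n log² n), and g(n) = 100 is O(1).
Since O(n log² n) grows at least as fast as O(1), f(n) = Ω(g(n)) is true.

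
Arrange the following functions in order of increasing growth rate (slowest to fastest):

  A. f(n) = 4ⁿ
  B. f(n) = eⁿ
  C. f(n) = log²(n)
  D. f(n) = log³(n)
C < D < B < A

Comparing growth rates:
C = log²(n) is O(log² n)
D = log³(n) is O(log³ n)
B = eⁿ is O(eⁿ)
A = 4ⁿ is O(4ⁿ)

Therefore, the order from slowest to fastest is: C < D < B < A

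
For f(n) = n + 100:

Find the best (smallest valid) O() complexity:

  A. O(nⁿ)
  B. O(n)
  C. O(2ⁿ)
B

f(n) = n + 100 is O(n).
All listed options are valid Big-O bounds (upper bounds),
but O(n) is the tightest (smallest valid bound).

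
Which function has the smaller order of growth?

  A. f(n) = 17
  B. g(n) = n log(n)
A

f(n) = 17 is O(1), while g(n) = n log(n) is O(n log n).
Since O(1) grows slower than O(n log n), f(n) is dominated.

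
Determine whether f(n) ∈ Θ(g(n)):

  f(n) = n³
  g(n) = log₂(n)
False

f(n) = n³ is O(n³), and g(n) = log₂(n) is O(log n).
Since they have different growth rates, f(n) = Θ(g(n)) is false.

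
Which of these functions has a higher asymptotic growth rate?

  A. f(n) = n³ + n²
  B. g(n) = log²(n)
A

f(n) = n³ + n² is O(n³), while g(n) = log²(n) is O(log² n).
Since O(n³) grows faster than O(log² n), f(n) dominates.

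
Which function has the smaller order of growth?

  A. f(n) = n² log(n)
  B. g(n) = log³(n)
B

f(n) = n² log(n) is O(n² log n), while g(n) = log³(n) is O(log³ n).
Since O(log³ n) grows slower than O(n² log n), g(n) is dominated.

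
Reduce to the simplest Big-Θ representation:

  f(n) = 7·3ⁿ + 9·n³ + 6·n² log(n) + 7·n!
Θ(n!)

Order the terms by growth rate: 6·n² log(n) ≺ 9·n³ ≺ 7·3ⁿ ≺ 7·n!.
The fastest-growing term 7·n! dominates as n → ∞; dropping its constant factor gives Θ(n!).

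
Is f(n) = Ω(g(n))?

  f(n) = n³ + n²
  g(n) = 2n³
True

f(n) = n³ + n² and g(n) = 2n³ are both O(n³).
Big-Ω permits equal growth rates (f ≥ c·g for some c > 0), so f(n) = Ω(g(n)) is true.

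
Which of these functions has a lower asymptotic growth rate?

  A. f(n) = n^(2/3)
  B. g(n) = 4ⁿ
A

f(n) = n^(2/3) is O(n^(2/3)), while g(n) = 4ⁿ is O(4ⁿ).
Since O(n^(2/3)) grows slower than O(4ⁿ), f(n) is dominated.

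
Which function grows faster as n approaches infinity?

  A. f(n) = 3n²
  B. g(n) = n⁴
B

f(n) = 3n² is O(n²), while g(n) = n⁴ is O(n⁴).
Since O(n⁴) grows faster than O(n²), g(n) dominates.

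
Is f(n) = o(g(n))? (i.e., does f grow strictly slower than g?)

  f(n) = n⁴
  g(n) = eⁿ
True

f(n) = n⁴ is O(n⁴), and g(n) = eⁿ is O(eⁿ).
Since O(n⁴) grows strictly slower than O(eⁿ), f(n) = o(g(n)) is true.
This means lim(n→∞) f(n)/g(n) = 0.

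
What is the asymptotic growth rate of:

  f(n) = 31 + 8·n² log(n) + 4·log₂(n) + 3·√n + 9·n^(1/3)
Θ(n² log n)

Order the terms by growth rate: 31 ≺ 4·log₂(n) ≺ 9·n^(1/3) ≺ 3·√n ≺ 8·n² log(n).
The fastest-growing term 8·n² log(n) dominates as n → ∞; dropping its constant factor gives Θ(n² log n).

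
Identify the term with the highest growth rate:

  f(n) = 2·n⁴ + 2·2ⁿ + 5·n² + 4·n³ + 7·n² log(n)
2·2ⁿ

Looking at each term:
  - 2·n⁴ is O(n⁴)
  - 2·2ⁿ is O(2ⁿ)
  - 5·n² is O(n²)
  - 4·n³ is O(n³)
  - 7·n² log(n) is O(n² log n)

The term 2·2ⁿ (O(2ⁿ)) grows fastest and dominates all others.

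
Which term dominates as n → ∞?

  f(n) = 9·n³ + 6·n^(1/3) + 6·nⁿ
6·nⁿ

Looking at each term:
  - 9·n³ is O(n³)
  - 6·n^(1/3) is O(n^(1/3))
  - 6·nⁿ is O(nⁿ)

The term 6·nⁿ (O(nⁿ)) grows fastest and dominates all others.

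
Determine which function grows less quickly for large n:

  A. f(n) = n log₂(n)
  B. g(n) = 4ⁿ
A

f(n) = n log₂(n) is O(n log n), while g(n) = 4ⁿ is O(4ⁿ).
Since O(n log n) grows slower than O(4ⁿ), f(n) is dominated.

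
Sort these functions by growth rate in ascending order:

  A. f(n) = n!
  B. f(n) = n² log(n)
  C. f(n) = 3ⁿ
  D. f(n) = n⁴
B < D < C < A

Comparing growth rates:
B = n² log(n) is O(n² log n)
D = n⁴ is O(n⁴)
C = 3ⁿ is O(3ⁿ)
A = n! is O(n!)

Therefore, the order from slowest to fastest is: B < D < C < A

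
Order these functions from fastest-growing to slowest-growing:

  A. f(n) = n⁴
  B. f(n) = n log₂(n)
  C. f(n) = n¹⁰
C > A > B

Comparing growth rates:
C = n¹⁰ is O(n¹⁰)
A = n⁴ is O(n⁴)
B = n log₂(n) is O(n log n)

Therefore, the order from fastest to slowest is: C > A > B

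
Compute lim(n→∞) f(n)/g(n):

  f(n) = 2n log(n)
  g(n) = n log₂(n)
log(4)

Since 2n log(n) and n log₂(n) have the same growth rate (O(n log n)),
the ratio converges to a constant: log(4).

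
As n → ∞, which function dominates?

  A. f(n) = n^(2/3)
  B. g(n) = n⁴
B

f(n) = n^(2/3) is O(n^(2/3)), while g(n) = n⁴ is O(n⁴).
Since O(n⁴) grows faster than O(n^(2/3)), g(n) dominates.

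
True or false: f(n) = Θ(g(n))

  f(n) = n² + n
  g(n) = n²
True

f(n) = n² + n and g(n) = n² are both O(n²).
Since they have the same asymptotic growth rate, f(n) = Θ(g(n)) is true.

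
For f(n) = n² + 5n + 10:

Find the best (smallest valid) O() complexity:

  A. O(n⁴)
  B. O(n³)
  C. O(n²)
C

f(n) = n² + 5n + 10 is O(n²).
All listed options are valid Big-O bounds (upper bounds),
but O(n²) is the tightest (smallest valid bound).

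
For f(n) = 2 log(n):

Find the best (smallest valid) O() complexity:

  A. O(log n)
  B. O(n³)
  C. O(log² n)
A

f(n) = 2 log(n) is O(log n).
All listed options are valid Big-O bounds (upper bounds),
but O(log n) is the tightest (smallest valid bound).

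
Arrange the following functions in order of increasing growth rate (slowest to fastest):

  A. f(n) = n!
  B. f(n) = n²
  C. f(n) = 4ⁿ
B < C < A

Comparing growth rates:
B = n² is O(n²)
C = 4ⁿ is O(4ⁿ)
A = n! is O(n!)

Therefore, the order from slowest to fastest is: B < C < A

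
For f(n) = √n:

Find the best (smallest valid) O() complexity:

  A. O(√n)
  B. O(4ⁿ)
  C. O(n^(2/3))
A

f(n) = √n is O(√n).
All listed options are valid Big-O bounds (upper bounds),
but O(√n) is the tightest (smallest valid bound).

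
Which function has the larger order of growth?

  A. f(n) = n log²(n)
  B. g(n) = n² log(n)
B

f(n) = n log²(n) is O(n log² n), while g(n) = n² log(n) is O(n² log n).
Since O(n² log n) grows faster than O(n log² n), g(n) dominates.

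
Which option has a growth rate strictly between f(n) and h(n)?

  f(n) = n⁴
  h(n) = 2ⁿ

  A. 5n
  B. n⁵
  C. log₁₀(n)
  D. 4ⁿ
B

We need g(n) with n⁴ = o(g(n)) and g(n) = o(2ⁿ), i.e. O(n⁴) ≺ g ≺ O(2ⁿ).
Check each option:
  A. 5n — O(n) does not grow strictly faster than f(n)
  B. n⁵ — O(n⁵) is strictly between O(n⁴) and O(2ⁿ) ✓
  C. log₁₀(n) — O(log n) does not grow strictly faster than f(n)
  D. 4ⁿ — O(4ⁿ) does not grow strictly slower than h(n)

Only option B (n⁵) lies strictly between.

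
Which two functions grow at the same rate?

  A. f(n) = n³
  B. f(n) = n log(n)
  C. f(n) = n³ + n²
A and C

Examining each function:
  A. n³ is O(n³)
  B. n log(n) is O(n log n)
  C. n³ + n² is O(n³)

Functions A and C both have the same complexity class.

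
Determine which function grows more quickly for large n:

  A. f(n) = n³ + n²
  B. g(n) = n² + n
A

f(n) = n³ + n² is O(n³), while g(n) = n² + n is O(n²).
Since O(n³) grows faster than O(n²), f(n) dominates.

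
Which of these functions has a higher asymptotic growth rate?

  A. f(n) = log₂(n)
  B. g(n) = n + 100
B

f(n) = log₂(n) is O(log n), while g(n) = n + 100 is O(n).
Since O(n) grows faster than O(log n), g(n) dominates.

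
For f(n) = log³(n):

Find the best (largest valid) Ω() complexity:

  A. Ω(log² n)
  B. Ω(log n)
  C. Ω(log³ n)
C

f(n) = log³(n) is Ω(log³ n).
All listed options are valid Big-Ω bounds (lower bounds),
but Ω(log³ n) is the tightest (largest valid bound).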